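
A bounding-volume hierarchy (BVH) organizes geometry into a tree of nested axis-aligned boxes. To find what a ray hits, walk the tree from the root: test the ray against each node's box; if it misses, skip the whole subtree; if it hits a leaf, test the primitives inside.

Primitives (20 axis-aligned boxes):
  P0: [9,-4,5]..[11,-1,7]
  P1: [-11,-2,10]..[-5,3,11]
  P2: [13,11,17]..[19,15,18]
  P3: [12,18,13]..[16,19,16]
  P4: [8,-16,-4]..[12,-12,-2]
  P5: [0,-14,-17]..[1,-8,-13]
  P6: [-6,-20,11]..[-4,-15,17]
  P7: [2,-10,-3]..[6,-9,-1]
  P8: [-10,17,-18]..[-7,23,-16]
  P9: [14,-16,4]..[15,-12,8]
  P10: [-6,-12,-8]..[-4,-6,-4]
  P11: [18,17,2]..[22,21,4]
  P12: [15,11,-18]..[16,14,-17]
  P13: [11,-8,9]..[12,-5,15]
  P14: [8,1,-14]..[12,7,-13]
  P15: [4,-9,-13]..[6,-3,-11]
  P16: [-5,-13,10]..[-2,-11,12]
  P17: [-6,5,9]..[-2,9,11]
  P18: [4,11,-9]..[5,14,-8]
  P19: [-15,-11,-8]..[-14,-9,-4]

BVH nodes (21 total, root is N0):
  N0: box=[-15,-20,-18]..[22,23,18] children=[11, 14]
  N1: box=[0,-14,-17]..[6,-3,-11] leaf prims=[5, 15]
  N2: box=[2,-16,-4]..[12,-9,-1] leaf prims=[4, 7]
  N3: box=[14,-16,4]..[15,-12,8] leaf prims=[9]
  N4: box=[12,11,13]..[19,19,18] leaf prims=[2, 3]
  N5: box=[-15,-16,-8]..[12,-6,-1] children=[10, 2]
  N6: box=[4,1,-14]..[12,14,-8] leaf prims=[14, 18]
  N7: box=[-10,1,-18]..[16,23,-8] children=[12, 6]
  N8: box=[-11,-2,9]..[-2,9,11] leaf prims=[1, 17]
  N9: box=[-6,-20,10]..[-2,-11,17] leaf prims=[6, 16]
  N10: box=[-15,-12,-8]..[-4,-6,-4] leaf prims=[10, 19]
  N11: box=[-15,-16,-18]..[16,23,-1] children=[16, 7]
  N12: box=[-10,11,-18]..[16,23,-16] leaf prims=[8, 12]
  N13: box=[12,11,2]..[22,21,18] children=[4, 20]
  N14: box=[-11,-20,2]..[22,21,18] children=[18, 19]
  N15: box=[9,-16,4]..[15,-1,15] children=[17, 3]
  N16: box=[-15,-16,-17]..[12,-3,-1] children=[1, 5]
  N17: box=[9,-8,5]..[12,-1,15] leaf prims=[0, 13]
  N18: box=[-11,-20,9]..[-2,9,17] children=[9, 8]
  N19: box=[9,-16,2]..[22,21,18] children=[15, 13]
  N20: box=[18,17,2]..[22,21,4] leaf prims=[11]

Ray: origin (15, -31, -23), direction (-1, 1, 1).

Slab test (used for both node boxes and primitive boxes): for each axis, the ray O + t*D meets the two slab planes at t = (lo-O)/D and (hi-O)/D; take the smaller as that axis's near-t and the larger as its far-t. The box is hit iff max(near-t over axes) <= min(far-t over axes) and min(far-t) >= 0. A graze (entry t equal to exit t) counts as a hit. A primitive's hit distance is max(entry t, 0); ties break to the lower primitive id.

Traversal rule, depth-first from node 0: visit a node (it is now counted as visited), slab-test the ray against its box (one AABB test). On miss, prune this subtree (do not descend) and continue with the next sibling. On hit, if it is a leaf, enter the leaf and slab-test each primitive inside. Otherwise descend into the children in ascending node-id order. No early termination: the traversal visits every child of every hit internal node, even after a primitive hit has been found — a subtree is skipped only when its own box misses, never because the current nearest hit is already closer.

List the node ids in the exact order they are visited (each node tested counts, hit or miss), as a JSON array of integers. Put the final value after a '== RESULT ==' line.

Trace the traversal:
N0 x:[-7,30] y:[11,54] z:[5,41] -> hit [11,30], descend [11, 14]
  N11 x:[-1,30] y:[15,54] z:[5,22] -> hit [15,22], descend [7, 16]
    N7 x:[-1,25] y:[32,54] z:[5,15] -> miss, prune
    N16 x:[3,30] y:[15,28] z:[6,22] -> hit [15,22], descend [1, 5]
      N1 x:[9,15] y:[17,28] z:[6,12] -> miss, prune
      N5 x:[3,30] y:[15,25] z:[15,22] -> hit [15,22], descend [2, 10]
        N2 x:[3,13] y:[15,22] z:[19,22] -> miss, prune
        N10 x:[19,30] y:[19,25] z:[15,19] -> hit [19,19] leaf, test {P10@t=19, P19(miss)}
  N14 x:[-7,26] y:[11,52] z:[25,41] -> hit [25,26], descend [18, 19]
    N18 x:[17,26] y:[11,40] z:[32,40] -> miss, prune
    N19 x:[-7,6] y:[15,52] z:[25,41] -> miss, prune

Summary -> nodes [0, 11, 7, 16, 1, 5, 2, 10, 14, 18, 19]; box-tests=11; leaf-entries=1; first=P10

== RESULT ==
[0, 11, 7, 16, 1, 5, 2, 10, 14, 18, 19]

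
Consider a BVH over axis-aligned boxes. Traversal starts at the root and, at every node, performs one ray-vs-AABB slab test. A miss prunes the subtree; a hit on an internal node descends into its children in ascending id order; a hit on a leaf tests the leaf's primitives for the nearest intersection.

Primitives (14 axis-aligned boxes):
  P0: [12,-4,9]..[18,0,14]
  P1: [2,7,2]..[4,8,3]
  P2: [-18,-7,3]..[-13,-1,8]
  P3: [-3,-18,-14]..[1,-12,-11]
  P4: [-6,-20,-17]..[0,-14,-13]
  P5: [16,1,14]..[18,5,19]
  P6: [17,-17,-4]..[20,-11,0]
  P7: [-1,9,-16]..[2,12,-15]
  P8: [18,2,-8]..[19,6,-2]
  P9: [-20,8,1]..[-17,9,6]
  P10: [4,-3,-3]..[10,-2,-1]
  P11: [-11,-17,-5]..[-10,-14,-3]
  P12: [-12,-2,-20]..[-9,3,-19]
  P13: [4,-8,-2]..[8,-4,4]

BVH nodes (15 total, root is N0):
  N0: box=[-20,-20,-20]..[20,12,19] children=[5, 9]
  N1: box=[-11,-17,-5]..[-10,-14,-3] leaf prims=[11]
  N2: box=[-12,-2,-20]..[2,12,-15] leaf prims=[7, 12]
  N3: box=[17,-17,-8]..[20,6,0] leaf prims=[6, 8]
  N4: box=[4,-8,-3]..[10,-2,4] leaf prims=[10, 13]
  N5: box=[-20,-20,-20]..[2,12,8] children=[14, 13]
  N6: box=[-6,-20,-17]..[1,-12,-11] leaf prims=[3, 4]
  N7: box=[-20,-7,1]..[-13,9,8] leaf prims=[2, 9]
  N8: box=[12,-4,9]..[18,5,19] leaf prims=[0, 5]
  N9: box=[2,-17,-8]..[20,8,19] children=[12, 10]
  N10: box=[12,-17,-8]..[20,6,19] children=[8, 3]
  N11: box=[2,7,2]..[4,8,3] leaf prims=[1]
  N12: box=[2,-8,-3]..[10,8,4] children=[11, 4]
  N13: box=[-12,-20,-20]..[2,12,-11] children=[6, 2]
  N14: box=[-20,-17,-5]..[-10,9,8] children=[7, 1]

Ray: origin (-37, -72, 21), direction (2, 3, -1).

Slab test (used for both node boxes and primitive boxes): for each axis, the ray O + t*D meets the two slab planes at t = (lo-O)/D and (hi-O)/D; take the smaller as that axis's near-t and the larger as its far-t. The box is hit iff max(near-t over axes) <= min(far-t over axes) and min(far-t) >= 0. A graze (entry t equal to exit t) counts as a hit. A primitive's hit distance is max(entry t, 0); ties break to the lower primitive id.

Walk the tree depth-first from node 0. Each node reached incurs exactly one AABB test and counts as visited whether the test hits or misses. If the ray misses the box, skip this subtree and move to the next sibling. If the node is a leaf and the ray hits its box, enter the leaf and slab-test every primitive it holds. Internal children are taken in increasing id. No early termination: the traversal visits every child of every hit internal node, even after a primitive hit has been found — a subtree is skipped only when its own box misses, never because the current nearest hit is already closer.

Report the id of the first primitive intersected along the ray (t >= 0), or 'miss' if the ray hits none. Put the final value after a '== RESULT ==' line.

Walk:
N0 x:[17/2,57/2] y:[52/3,28] z:[2,41] -> hit [52/3,28], descend [5, 9]
  N5 x:[17/2,39/2] y:[52/3,28] z:[13,41] -> hit [52/3,39/2], descend [13, 14]
    N13 x:[25/2,39/2] y:[52/3,28] z:[32,41] -> miss, prune
    N14 x:[17/2,27/2] y:[55/3,27] z:[13,26] -> miss, prune
  N9 x:[39/2,57/2] y:[55/3,80/3] z:[2,29] -> hit [39/2,80/3], descend [10, 12]
    N10 x:[49/2,57/2] y:[55/3,26] z:[2,29] -> hit [49/2,26], descend [3, 8]
      N3 x:[27,57/2] y:[55/3,26] z:[21,29] -> miss, prune
      N8 x:[49/2,55/2] y:[68/3,77/3] z:[2,12] -> miss, prune
    N12 x:[39/2,47/2] y:[64/3,80/3] z:[17,24] -> hit [64/3,47/2], descend [4, 11]
      N4 x:[41/2,47/2] y:[64/3,70/3] z:[17,24] -> hit [64/3,70/3] leaf, test {P10@t=23, P13@t=64/3}
      N11 x:[39/2,41/2] y:[79/3,80/3] z:[18,19] -> miss, prune

order=[0, 5, 13, 14, 9, 10, 3, 8, 12, 4, 11]  |boxes|=11  |leaves|=1  hit=P13

== RESULT ==
13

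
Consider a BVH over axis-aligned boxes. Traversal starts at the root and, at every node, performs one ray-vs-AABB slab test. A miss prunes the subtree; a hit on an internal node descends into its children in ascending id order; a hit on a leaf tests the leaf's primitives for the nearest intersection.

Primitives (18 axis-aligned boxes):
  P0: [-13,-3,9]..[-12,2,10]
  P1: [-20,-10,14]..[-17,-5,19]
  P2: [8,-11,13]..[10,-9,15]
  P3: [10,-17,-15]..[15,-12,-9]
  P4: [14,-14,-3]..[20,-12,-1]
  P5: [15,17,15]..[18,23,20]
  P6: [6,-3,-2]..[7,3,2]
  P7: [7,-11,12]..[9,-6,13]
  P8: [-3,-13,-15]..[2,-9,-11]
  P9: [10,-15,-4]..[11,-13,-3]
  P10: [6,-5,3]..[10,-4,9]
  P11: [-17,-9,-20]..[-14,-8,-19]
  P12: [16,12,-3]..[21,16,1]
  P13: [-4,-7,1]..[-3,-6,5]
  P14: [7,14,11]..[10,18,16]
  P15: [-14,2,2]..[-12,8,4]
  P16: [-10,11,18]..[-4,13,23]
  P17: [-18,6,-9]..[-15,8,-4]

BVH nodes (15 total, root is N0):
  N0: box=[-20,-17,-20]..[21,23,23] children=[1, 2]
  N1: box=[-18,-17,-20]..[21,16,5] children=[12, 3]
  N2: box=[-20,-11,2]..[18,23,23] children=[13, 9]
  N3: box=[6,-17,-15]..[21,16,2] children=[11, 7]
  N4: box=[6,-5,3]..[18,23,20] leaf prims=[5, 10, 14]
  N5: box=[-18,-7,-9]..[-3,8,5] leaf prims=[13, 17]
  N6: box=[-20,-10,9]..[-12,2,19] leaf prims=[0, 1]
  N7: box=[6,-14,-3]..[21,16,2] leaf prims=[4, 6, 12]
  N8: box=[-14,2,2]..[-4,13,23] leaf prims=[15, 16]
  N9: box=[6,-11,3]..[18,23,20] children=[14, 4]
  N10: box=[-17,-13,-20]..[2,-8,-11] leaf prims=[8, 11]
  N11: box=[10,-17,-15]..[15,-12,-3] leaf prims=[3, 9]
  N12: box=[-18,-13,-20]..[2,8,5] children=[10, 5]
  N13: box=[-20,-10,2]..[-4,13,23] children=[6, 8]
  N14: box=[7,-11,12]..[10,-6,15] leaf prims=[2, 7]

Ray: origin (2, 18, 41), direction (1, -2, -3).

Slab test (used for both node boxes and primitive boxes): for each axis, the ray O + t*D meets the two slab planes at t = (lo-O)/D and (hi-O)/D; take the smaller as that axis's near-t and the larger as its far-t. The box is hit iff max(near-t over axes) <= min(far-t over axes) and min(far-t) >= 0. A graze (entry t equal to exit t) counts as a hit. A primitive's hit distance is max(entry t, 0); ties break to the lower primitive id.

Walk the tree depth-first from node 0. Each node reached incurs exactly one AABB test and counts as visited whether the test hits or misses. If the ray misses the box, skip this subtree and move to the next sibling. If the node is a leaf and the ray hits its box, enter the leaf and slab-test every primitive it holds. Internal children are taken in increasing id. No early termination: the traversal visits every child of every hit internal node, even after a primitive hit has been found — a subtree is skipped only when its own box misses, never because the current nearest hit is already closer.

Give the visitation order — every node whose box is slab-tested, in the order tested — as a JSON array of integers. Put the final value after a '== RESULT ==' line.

Walk:
N0 x:[-22,19] y:[-5/2,35/2] z:[6,61/3] -> hit [6,35/2], descend [1, 2]
  N1 x:[-20,19] y:[1,35/2] z:[12,61/3] -> hit [12,35/2], descend [3, 12]
    N3 x:[4,19] y:[1,35/2] z:[13,56/3] -> hit [13,35/2], descend [7, 11]
      N7 x:[4,19] y:[1,16] z:[13,44/3] -> hit [13,44/3] leaf, test {P4(miss), P6(miss), P12(miss)}
      N11 x:[8,13] y:[15,35/2] z:[44/3,56/3] -> miss, prune
    N12 x:[-20,0] y:[5,31/2] z:[12,61/3] -> miss, prune
  N2 x:[-22,16] y:[-5/2,29/2] z:[6,13] -> hit [6,13], descend [9, 13]
    N9 x:[4,16] y:[-5/2,29/2] z:[7,38/3] -> hit [7,38/3], descend [4, 14]
      N4 x:[4,16] y:[-5/2,23/2] z:[7,38/3] -> hit [7,23/2] leaf, test {P5(miss), P10(miss), P14(miss)}
      N14 x:[5,8] y:[12,29/2] z:[26/3,29/3] -> miss, prune
    N13 x:[-22,-6] y:[5/2,14] z:[6,13] -> miss, prune

Visited [0, 1, 3, 7, 11, 12, 2, 9, 4, 14, 13]. Tests: 11 box, 2 leaf. Nearest: miss.

== RESULT ==
[0, 1, 3, 7, 11, 12, 2, 9, 4, 14, 13]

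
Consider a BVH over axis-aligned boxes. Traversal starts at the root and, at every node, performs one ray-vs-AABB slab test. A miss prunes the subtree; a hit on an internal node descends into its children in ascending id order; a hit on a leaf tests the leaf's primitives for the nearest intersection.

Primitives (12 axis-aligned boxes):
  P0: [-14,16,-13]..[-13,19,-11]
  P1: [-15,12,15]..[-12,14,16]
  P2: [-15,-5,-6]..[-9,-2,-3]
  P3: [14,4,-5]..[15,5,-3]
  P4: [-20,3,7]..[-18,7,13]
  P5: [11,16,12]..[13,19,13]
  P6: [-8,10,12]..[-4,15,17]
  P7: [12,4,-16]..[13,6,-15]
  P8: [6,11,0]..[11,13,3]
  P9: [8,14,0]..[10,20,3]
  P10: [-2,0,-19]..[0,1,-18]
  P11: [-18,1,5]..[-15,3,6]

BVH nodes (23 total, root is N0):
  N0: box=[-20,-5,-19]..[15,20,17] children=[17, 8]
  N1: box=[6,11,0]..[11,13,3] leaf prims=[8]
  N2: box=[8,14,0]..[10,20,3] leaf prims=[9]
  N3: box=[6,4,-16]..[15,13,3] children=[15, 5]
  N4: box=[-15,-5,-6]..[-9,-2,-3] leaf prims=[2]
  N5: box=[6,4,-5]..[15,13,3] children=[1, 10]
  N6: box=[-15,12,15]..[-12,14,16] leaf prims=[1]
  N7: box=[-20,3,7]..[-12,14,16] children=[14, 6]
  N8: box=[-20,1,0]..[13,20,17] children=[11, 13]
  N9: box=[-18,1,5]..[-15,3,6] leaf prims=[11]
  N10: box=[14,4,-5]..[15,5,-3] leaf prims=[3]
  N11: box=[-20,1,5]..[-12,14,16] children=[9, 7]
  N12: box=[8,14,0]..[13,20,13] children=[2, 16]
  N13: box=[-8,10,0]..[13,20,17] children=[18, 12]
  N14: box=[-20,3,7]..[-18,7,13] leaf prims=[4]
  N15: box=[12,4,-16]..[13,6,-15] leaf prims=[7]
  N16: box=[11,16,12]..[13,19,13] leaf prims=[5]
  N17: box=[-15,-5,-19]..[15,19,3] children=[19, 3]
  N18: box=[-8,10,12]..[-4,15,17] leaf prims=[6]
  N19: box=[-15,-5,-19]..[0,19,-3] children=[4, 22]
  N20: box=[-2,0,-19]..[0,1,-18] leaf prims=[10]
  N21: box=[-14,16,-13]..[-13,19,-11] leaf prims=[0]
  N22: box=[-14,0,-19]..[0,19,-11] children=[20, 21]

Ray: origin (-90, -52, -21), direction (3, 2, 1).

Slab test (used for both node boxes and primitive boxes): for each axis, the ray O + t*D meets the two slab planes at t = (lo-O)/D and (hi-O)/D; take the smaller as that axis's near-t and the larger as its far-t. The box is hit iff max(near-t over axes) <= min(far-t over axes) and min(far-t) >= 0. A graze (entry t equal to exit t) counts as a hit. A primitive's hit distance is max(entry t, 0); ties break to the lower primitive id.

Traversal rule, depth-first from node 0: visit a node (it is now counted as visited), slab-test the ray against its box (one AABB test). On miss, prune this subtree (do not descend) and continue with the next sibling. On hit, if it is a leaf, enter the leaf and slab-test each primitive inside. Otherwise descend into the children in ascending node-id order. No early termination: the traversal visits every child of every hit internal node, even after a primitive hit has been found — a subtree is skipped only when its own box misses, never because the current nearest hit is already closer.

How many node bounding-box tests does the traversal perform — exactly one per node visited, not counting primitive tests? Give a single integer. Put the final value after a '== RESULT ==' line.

Trace the traversal:
N0 x:[70/3,35] y:[47/2,36] z:[2,38] -> hit [47/2,35], descend [8, 17]
  N8 x:[70/3,103/3] y:[53/2,36] z:[21,38] -> hit [53/2,103/3], descend [11, 13]
    N11 x:[70/3,26] y:[53/2,33] z:[26,37] -> miss, prune
    N13 x:[82/3,103/3] y:[31,36] z:[21,38] -> hit [31,103/3], descend [12, 18]
      N12 x:[98/3,103/3] y:[33,36] z:[21,34] -> hit [33,34], descend [2, 16]
        N2 x:[98/3,100/3] y:[33,36] z:[21,24] -> miss, prune
        N16 x:[101/3,103/3] y:[34,71/2] z:[33,34] -> hit [34,34] leaf, test {P5@t=34}
      N18 x:[82/3,86/3] y:[31,67/2] z:[33,38] -> miss, prune
  N17 x:[25,35] y:[47/2,71/2] z:[2,24] -> miss, prune

Visited [0, 8, 11, 13, 12, 2, 16, 18, 17]. Tests: 9 box, 1 leaf. Nearest: P5.

== RESULT ==
9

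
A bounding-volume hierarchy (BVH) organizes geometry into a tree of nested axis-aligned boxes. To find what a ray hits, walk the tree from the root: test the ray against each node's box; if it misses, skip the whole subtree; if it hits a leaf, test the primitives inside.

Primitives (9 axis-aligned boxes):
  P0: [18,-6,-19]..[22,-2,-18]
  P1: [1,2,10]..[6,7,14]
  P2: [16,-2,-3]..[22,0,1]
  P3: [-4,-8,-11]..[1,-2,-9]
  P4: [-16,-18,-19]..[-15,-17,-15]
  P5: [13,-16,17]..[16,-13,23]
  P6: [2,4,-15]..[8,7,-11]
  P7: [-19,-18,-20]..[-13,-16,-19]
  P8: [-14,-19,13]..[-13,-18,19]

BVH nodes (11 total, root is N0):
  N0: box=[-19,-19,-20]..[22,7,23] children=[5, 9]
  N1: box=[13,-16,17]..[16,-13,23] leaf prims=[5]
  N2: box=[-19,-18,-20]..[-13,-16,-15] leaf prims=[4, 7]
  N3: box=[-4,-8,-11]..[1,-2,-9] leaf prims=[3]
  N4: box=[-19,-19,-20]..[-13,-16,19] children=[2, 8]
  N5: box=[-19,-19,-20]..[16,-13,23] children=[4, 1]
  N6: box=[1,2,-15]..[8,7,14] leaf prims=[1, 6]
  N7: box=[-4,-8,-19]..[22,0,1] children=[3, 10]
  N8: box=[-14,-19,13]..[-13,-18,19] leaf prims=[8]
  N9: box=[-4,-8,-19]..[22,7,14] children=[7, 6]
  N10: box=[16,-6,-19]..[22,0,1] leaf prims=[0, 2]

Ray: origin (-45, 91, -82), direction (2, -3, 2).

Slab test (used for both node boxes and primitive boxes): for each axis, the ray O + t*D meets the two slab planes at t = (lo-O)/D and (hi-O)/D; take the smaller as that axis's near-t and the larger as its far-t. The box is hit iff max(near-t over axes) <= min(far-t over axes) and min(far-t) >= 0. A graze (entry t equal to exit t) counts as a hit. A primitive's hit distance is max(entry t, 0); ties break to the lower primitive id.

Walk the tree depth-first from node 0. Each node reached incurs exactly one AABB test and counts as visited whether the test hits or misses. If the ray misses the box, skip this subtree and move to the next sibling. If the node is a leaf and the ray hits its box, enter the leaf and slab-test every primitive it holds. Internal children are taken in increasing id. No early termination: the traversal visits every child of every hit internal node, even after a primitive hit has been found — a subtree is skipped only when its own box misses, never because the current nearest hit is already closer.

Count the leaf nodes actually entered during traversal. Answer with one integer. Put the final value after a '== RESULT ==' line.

Traverse from the root:
N0 x:[13,67/2] y:[28,110/3] z:[31,105/2] -> hit [31,67/2], descend [5, 9]
  N5 x:[13,61/2] y:[104/3,110/3] z:[31,105/2] -> miss, prune
  N9 x:[41/2,67/2] y:[28,33] z:[63/2,48] -> hit [63/2,33], descend [6, 7]
    N6 x:[23,53/2] y:[28,89/3] z:[67/2,48] -> miss, prune
    N7 x:[41/2,67/2] y:[91/3,33] z:[63/2,83/2] -> hit [63/2,33], descend [3, 10]
      N3 x:[41/2,23] y:[31,33] z:[71/2,73/2] -> miss, prune
      N10 x:[61/2,67/2] y:[91/3,97/3] z:[63/2,83/2] -> hit [63/2,97/3] leaf, test {P0@t=63/2, P2(miss)}

order=[0, 5, 9, 6, 7, 3, 10]  |boxes|=7  |leaves|=1  hit=P0

== RESULT ==
1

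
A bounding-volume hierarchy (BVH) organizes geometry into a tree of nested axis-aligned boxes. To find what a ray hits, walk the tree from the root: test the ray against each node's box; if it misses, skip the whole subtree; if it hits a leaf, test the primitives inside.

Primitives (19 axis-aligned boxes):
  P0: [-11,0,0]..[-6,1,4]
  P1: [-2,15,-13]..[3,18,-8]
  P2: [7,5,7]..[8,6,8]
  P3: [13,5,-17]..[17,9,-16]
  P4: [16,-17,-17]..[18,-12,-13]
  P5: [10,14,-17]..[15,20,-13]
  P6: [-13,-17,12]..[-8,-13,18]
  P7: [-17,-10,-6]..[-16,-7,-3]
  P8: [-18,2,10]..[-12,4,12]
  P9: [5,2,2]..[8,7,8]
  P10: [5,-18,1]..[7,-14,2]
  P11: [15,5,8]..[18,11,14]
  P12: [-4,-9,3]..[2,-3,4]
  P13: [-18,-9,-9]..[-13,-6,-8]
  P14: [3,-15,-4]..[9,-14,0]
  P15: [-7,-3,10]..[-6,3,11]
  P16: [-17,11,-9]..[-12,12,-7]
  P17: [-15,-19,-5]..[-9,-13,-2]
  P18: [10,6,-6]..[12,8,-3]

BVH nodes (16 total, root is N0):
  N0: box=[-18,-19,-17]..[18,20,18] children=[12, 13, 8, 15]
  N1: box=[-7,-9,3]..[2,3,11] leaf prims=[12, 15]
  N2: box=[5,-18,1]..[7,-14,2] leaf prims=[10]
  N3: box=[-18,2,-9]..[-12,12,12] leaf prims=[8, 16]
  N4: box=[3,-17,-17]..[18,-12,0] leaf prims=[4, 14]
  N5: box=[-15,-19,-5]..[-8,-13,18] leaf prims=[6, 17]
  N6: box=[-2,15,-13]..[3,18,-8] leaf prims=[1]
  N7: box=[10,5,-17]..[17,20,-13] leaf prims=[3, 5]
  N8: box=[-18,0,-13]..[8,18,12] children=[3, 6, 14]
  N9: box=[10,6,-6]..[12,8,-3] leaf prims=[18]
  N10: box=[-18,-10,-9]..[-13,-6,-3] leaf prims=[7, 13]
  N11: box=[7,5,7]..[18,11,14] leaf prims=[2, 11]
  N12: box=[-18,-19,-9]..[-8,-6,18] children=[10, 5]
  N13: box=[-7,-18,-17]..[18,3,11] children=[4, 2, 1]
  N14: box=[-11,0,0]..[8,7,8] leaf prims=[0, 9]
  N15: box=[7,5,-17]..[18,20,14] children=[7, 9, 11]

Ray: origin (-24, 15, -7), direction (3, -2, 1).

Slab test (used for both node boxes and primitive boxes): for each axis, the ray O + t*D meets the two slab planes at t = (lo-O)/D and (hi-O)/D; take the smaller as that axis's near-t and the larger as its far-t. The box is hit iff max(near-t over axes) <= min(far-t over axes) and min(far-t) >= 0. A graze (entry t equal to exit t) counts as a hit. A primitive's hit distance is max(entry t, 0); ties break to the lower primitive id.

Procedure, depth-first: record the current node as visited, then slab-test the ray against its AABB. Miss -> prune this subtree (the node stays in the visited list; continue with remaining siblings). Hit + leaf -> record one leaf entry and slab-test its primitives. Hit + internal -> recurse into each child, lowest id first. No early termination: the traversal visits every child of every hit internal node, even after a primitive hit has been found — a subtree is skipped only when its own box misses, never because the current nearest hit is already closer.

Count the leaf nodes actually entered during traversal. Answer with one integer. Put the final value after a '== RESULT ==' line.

Walk:
N0 x:[2,14] y:[-5/2,17] z:[-10,25] -> hit [2,14], descend [8, 12, 13, 15]
  N8 x:[2,32/3] y:[-3/2,15/2] z:[-6,19] -> hit [2,15/2], descend [3, 6, 14]
    N3 x:[2,4] y:[3/2,13/2] z:[-2,19] -> hit [2,4] leaf, test {P8(miss), P16(miss)}
    N6 x:[22/3,9] y:[-3/2,0] z:[-6,-1] -> miss, prune
    N14 x:[13/3,32/3] y:[4,15/2] z:[7,15] -> hit [7,15/2] leaf, test {P0(miss), P9(miss)}
  N12 x:[2,16/3] y:[21/2,17] z:[-2,25] -> miss, prune
  N13 x:[17/3,14] y:[6,33/2] z:[-10,18] -> hit [6,14], descend [1, 2, 4]
    N1 x:[17/3,26/3] y:[6,12] z:[10,18] -> miss, prune
    N2 x:[29/3,31/3] y:[29/2,33/2] z:[8,9] -> miss, prune
    N4 x:[9,14] y:[27/2,16] z:[-10,7] -> miss, prune
  N15 x:[31/3,14] y:[-5/2,5] z:[-10,21] -> miss, prune

11 AABB tests over nodes [0, 8, 3, 6, 14, 12, 13, 1, 2, 4, 15]; 2 leaves entered; closest miss.

== RESULT ==
2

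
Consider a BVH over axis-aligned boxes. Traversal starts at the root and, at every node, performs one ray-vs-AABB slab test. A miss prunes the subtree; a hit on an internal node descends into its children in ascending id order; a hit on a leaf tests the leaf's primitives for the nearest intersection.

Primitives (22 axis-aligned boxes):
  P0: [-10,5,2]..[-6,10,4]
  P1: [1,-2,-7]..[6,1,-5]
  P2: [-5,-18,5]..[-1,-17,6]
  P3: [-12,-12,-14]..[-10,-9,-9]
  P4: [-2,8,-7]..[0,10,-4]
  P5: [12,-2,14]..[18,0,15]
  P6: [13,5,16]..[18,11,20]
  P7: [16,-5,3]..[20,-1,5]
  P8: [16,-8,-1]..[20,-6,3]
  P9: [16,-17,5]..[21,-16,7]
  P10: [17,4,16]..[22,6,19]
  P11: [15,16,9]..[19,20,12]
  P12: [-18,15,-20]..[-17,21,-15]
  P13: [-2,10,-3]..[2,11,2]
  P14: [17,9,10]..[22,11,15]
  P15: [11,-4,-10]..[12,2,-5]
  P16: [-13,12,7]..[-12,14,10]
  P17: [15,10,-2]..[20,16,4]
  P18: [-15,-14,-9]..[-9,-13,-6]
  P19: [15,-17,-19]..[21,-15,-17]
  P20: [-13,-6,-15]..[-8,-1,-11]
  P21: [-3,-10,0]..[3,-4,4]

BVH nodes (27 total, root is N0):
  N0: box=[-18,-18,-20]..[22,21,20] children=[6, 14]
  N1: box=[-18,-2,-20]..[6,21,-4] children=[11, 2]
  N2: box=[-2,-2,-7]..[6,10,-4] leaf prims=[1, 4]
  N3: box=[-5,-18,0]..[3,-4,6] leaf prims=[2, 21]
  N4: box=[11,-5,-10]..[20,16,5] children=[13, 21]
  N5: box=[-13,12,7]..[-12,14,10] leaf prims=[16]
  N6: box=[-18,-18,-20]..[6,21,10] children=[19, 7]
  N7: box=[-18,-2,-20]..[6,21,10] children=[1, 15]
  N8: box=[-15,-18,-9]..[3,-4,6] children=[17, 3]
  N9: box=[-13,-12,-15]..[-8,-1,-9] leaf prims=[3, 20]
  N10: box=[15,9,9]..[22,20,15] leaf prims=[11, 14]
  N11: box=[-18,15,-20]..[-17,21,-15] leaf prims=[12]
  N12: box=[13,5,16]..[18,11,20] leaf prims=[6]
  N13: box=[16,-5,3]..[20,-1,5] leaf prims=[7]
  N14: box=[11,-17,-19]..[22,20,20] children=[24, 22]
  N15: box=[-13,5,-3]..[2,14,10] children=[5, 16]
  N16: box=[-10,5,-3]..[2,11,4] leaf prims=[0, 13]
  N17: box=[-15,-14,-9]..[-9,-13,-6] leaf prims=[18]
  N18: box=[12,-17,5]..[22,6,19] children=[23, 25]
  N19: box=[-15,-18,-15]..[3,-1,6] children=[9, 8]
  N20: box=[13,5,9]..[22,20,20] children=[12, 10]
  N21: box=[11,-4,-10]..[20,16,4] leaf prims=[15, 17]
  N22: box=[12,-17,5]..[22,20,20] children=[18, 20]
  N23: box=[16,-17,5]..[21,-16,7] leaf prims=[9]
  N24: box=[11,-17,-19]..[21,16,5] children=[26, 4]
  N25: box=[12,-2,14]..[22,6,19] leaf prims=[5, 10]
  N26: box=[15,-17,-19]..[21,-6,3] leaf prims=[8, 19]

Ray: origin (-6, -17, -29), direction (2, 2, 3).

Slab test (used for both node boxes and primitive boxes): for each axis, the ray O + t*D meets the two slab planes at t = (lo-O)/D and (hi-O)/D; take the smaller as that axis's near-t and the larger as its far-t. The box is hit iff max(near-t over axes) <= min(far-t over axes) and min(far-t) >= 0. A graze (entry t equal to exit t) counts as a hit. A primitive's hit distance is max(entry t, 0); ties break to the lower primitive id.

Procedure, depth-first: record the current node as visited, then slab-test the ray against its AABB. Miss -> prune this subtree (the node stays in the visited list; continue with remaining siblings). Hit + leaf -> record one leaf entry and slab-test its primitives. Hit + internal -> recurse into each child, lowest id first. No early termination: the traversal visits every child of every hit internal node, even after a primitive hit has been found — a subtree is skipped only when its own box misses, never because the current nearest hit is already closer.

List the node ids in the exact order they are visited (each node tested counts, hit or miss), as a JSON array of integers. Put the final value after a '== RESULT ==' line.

Walk:
N0 x:[-6,14] y:[-1/2,19] z:[3,49/3] -> hit [3,14], descend [6, 14]
  N6 x:[-6,6] y:[-1/2,19] z:[3,13] -> hit [3,6], descend [7, 19]
    N7 x:[-6,6] y:[15/2,19] z:[3,13] -> miss, prune
    N19 x:[-9/2,9/2] y:[-1/2,8] z:[14/3,35/3] -> miss, prune
  N14 x:[17/2,14] y:[0,37/2] z:[10/3,49/3] -> hit [17/2,14], descend [22, 24]
    N22 x:[9,14] y:[0,37/2] z:[34/3,49/3] -> hit [34/3,14], descend [18, 20]
      N18 x:[9,14] y:[0,23/2] z:[34/3,16] -> hit [34/3,23/2], descend [23, 25]
        N23 x:[11,27/2] y:[0,1/2] z:[34/3,12] -> miss, prune
        N25 x:[9,14] y:[15/2,23/2] z:[43/3,16] -> miss, prune
      N20 x:[19/2,14] y:[11,37/2] z:[38/3,49/3] -> hit [38/3,14], descend [10, 12]
        N10 x:[21/2,14] y:[13,37/2] z:[38/3,44/3] -> hit [13,14] leaf, test {P11(miss), P14@t=13}
        N12 x:[19/2,12] y:[11,14] z:[15,49/3] -> miss, prune
    N24 x:[17/2,27/2] y:[0,33/2] z:[10/3,34/3] -> hit [17/2,34/3], descend [4, 26]
      N4 x:[17/2,13] y:[6,33/2] z:[19/3,34/3] -> hit [17/2,34/3], descend [13, 21]
        N13 x:[11,13] y:[6,8] z:[32/3,34/3] -> miss, prune
        N21 x:[17/2,13] y:[13/2,33/2] z:[19/3,11] -> hit [17/2,11] leaf, test {P15(miss), P17(miss)}
      N26 x:[21/2,27/2] y:[0,11/2] z:[10/3,32/3] -> miss, prune

17 AABB tests over nodes [0, 6, 7, 19, 14, 22, 18, 23, 25, 20, 10, 12, 24, 4, 13, 21, 26]; 2 leaves entered; closest P14.

== RESULT ==
[0, 6, 7, 19, 14, 22, 18, 23, 25, 20, 10, 12, 24, 4, 13, 21, 26]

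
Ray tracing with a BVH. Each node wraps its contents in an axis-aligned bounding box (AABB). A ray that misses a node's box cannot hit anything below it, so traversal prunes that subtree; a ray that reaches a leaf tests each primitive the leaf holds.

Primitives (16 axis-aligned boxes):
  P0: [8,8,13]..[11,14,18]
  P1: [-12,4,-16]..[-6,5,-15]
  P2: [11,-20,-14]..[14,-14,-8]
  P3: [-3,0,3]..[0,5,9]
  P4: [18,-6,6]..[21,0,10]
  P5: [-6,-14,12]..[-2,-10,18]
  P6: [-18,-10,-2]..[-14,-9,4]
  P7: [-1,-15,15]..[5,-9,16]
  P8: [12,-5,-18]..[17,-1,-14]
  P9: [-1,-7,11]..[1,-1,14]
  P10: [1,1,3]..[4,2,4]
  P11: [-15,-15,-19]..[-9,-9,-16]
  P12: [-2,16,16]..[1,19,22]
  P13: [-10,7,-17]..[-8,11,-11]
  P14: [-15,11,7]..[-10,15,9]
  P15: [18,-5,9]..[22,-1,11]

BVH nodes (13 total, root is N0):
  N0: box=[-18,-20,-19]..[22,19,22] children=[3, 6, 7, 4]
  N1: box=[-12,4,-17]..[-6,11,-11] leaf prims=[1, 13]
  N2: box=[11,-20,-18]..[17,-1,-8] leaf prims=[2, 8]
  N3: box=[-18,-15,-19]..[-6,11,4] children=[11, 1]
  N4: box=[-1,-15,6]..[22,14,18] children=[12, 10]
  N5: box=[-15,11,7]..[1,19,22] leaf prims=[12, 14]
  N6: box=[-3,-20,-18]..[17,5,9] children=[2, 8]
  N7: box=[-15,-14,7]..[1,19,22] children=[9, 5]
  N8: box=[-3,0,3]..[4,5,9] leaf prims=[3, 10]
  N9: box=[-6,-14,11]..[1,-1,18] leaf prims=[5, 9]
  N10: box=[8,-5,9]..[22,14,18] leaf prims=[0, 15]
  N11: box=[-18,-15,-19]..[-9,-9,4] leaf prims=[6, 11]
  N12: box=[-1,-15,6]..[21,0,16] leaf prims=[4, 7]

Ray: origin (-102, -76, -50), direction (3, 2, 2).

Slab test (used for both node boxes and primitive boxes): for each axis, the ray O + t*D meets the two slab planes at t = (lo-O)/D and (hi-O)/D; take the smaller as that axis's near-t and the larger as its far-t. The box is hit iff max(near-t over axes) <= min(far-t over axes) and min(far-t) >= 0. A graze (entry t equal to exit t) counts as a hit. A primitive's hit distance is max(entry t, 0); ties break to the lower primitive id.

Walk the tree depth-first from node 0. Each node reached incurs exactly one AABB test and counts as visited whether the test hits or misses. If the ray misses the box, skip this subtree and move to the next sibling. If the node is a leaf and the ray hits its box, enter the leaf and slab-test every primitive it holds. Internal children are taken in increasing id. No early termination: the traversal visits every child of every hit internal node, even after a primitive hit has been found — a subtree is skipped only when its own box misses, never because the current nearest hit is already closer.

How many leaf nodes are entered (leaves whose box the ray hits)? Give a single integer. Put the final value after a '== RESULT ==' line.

Traverse from the root:
N0 x:[28,124/3] y:[28,95/2] z:[31/2,36] -> hit [28,36], descend [3, 4, 6, 7]
  N3 x:[28,32] y:[61/2,87/2] z:[31/2,27] -> miss, prune
  N4 x:[101/3,124/3] y:[61/2,45] z:[28,34] -> hit [101/3,34], descend [10, 12]
    N10 x:[110/3,124/3] y:[71/2,45] z:[59/2,34] -> miss, prune
    N12 x:[101/3,41] y:[61/2,38] z:[28,33] -> miss, prune
  N6 x:[33,119/3] y:[28,81/2] z:[16,59/2] -> miss, prune
  N7 x:[29,103/3] y:[31,95/2] z:[57/2,36] -> hit [31,103/3], descend [5, 9]
    N5 x:[29,103/3] y:[87/2,95/2] z:[57/2,36] -> miss, prune
    N9 x:[32,103/3] y:[31,75/2] z:[61/2,34] -> hit [32,34] leaf, test {P5@t=32, P9(miss)}

Summary -> nodes [0, 3, 4, 10, 12, 6, 7, 5, 9]; box-tests=9; leaf-entries=1; first=P5

== RESULT ==
1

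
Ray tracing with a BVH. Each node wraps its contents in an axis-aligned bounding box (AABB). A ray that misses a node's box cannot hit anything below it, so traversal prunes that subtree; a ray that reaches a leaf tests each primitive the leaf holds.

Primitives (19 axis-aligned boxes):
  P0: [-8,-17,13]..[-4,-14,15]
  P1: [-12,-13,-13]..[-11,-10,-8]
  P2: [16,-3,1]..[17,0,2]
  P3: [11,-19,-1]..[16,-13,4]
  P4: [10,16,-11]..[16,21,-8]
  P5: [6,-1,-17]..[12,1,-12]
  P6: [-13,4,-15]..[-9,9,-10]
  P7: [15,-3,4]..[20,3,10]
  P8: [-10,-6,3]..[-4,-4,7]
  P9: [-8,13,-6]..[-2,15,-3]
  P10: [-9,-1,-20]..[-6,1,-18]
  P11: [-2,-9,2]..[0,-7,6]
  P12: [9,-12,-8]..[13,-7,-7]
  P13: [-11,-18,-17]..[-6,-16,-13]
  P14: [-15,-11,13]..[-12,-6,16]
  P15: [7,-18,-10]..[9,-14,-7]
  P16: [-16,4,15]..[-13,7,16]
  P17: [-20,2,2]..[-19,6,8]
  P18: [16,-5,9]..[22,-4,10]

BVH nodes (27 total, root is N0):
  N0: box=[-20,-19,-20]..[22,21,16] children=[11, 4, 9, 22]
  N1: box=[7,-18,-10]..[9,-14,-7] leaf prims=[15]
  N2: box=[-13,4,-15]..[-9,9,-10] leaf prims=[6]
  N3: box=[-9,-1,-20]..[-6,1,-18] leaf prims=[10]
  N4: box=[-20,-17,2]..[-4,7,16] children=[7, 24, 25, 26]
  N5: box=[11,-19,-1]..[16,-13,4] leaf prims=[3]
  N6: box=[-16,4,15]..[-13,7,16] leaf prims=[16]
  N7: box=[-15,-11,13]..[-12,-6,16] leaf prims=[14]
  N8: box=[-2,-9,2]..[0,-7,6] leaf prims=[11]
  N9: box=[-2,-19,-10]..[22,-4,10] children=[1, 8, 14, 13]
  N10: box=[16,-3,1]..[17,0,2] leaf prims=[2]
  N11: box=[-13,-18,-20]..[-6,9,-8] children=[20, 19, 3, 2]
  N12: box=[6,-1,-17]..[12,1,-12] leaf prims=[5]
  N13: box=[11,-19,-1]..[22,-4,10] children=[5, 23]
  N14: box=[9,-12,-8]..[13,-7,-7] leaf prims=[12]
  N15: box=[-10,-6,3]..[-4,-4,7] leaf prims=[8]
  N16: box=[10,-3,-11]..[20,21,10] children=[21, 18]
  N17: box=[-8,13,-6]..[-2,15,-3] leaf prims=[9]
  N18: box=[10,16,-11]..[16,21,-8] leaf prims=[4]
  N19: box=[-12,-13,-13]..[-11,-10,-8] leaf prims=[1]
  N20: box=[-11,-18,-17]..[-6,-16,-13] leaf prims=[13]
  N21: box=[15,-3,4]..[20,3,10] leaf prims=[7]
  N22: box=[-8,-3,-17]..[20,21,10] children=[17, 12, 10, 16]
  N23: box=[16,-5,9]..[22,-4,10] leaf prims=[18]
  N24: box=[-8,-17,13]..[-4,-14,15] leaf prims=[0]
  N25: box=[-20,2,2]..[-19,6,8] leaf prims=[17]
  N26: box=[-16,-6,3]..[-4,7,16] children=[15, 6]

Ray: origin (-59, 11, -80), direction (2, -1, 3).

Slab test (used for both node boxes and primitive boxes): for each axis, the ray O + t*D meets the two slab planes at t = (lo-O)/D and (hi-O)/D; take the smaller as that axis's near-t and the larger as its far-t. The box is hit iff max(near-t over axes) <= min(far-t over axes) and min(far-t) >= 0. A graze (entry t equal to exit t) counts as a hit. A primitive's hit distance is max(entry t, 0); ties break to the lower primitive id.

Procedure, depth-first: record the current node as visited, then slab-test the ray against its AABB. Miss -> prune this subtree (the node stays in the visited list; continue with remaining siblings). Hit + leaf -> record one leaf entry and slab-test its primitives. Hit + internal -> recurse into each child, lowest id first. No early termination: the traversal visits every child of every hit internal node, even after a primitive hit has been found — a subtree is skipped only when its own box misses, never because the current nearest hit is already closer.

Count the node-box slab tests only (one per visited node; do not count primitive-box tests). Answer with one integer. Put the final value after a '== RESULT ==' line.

Walk:
N0 x:[39/2,81/2] y:[-10,30] z:[20,32] -> hit [20,30], descend [4, 9, 11, 22]
  N4 x:[39/2,55/2] y:[4,28] z:[82/3,32] -> hit [82/3,55/2], descend [7, 24, 25, 26]
    N7 x:[22,47/2] y:[17,22] z:[31,32] -> miss, prune
    N24 x:[51/2,55/2] y:[25,28] z:[31,95/3] -> miss, prune
    N25 x:[39/2,20] y:[5,9] z:[82/3,88/3] -> miss, prune
    N26 x:[43/2,55/2] y:[4,17] z:[83/3,32] -> miss, prune
  N9 x:[57/2,81/2] y:[15,30] z:[70/3,30] -> hit [57/2,30], descend [1, 8, 13, 14]
    N1 x:[33,34] y:[25,29] z:[70/3,73/3] -> miss, prune
    N8 x:[57/2,59/2] y:[18,20] z:[82/3,86/3] -> miss, prune
    N13 x:[35,81/2] y:[15,30] z:[79/3,30] -> miss, prune
    N14 x:[34,36] y:[18,23] z:[24,73/3] -> miss, prune
  N11 x:[23,53/2] y:[2,29] z:[20,24] -> hit [23,24], descend [2, 3, 19, 20]
    N2 x:[23,25] y:[2,7] z:[65/3,70/3] -> miss, prune
    N3 x:[25,53/2] y:[10,12] z:[20,62/3] -> miss, prune
    N19 x:[47/2,24] y:[21,24] z:[67/3,24] -> hit [47/2,24] leaf, test {P1@t=47/2}
    N20 x:[24,53/2] y:[27,29] z:[21,67/3] -> miss, prune
  N22 x:[51/2,79/2] y:[-10,14] z:[21,30] -> miss, prune

order=[0, 4, 7, 24, 25, 26, 9, 1, 8, 13, 14, 11, 2, 3, 19, 20, 22]  |boxes|=17  |leaves|=1  hit=P1

== RESULT ==
17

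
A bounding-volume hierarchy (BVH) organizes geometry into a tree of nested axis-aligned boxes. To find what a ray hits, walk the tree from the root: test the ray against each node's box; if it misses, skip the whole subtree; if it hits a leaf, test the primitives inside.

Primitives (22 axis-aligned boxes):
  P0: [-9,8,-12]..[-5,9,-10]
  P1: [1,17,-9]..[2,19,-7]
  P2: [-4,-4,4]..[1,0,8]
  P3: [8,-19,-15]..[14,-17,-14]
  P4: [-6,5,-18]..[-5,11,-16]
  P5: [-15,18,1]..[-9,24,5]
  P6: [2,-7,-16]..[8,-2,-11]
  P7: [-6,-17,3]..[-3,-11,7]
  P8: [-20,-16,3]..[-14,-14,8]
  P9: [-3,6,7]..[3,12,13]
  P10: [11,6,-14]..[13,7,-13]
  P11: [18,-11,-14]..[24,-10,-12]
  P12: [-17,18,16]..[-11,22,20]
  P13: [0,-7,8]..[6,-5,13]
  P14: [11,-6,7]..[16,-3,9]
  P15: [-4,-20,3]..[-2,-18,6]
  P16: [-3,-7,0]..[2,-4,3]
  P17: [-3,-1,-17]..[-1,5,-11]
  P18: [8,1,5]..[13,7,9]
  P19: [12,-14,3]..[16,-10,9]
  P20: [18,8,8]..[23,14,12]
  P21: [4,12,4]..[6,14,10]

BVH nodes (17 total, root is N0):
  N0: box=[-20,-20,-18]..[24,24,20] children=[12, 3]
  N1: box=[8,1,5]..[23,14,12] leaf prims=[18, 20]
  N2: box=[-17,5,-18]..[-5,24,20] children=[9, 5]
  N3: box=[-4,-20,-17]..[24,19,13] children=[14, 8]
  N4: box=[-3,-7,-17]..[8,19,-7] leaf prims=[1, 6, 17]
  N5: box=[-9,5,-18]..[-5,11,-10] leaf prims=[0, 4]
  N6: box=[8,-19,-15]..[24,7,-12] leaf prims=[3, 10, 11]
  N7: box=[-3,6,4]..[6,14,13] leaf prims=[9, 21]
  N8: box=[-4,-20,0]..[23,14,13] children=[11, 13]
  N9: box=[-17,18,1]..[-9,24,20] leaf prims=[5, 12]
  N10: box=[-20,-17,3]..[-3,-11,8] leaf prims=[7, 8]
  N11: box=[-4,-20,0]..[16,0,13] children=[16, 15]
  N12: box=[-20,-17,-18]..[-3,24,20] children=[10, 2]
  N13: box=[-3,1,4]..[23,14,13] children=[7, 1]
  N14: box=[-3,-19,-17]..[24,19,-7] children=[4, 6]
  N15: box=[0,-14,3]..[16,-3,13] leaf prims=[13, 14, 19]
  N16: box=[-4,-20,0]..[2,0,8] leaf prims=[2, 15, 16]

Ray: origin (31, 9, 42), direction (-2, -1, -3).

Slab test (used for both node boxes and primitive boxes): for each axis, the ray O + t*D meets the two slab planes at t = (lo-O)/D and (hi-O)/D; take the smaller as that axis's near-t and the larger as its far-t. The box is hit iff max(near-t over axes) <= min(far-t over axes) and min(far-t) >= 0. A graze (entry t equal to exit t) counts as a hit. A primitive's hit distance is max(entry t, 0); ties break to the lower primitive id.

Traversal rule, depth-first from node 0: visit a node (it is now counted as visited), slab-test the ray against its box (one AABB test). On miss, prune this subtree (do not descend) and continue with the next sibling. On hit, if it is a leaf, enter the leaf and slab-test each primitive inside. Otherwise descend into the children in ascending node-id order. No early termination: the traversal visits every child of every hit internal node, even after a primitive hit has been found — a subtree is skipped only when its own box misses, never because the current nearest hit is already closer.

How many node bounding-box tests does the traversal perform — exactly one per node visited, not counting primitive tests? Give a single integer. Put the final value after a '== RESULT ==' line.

Traverse from the root:
N0 x:[7/2,51/2] y:[-15,29] z:[22/3,20] -> hit [22/3,20], descend [3, 12]
  N3 x:[7/2,35/2] y:[-10,29] z:[29/3,59/3] -> hit [29/3,35/2], descend [8, 14]
    N8 x:[4,35/2] y:[-5,29] z:[29/3,14] -> hit [29/3,14], descend [11, 13]
      N11 x:[15/2,35/2] y:[9,29] z:[29/3,14] -> hit [29/3,14], descend [15, 16]
        N15 x:[15/2,31/2] y:[12,23] z:[29/3,13] -> hit [12,13] leaf, test {P13(miss), P14(miss), P19(miss)}
        N16 x:[29/2,35/2] y:[9,29] z:[34/3,14] -> miss, prune
      N13 x:[4,17] y:[-5,8] z:[29/3,38/3] -> miss, prune
    N14 x:[7/2,17] y:[-10,28] z:[49/3,59/3] -> hit [49/3,17], descend [4, 6]
      N4 x:[23/2,17] y:[-10,16] z:[49/3,59/3] -> miss, prune
      N6 x:[7/2,23/2] y:[2,28] z:[18,19] -> miss, prune
  N12 x:[17,51/2] y:[-15,26] z:[22/3,20] -> hit [17,20], descend [2, 10]
    N2 x:[18,24] y:[-15,4] z:[22/3,20] -> miss, prune
    N10 x:[17,51/2] y:[20,26] z:[34/3,13] -> miss, prune

Summary -> nodes [0, 3, 8, 11, 15, 16, 13, 14, 4, 6, 12, 2, 10]; box-tests=13; leaf-entries=1; first=miss

== RESULT ==
13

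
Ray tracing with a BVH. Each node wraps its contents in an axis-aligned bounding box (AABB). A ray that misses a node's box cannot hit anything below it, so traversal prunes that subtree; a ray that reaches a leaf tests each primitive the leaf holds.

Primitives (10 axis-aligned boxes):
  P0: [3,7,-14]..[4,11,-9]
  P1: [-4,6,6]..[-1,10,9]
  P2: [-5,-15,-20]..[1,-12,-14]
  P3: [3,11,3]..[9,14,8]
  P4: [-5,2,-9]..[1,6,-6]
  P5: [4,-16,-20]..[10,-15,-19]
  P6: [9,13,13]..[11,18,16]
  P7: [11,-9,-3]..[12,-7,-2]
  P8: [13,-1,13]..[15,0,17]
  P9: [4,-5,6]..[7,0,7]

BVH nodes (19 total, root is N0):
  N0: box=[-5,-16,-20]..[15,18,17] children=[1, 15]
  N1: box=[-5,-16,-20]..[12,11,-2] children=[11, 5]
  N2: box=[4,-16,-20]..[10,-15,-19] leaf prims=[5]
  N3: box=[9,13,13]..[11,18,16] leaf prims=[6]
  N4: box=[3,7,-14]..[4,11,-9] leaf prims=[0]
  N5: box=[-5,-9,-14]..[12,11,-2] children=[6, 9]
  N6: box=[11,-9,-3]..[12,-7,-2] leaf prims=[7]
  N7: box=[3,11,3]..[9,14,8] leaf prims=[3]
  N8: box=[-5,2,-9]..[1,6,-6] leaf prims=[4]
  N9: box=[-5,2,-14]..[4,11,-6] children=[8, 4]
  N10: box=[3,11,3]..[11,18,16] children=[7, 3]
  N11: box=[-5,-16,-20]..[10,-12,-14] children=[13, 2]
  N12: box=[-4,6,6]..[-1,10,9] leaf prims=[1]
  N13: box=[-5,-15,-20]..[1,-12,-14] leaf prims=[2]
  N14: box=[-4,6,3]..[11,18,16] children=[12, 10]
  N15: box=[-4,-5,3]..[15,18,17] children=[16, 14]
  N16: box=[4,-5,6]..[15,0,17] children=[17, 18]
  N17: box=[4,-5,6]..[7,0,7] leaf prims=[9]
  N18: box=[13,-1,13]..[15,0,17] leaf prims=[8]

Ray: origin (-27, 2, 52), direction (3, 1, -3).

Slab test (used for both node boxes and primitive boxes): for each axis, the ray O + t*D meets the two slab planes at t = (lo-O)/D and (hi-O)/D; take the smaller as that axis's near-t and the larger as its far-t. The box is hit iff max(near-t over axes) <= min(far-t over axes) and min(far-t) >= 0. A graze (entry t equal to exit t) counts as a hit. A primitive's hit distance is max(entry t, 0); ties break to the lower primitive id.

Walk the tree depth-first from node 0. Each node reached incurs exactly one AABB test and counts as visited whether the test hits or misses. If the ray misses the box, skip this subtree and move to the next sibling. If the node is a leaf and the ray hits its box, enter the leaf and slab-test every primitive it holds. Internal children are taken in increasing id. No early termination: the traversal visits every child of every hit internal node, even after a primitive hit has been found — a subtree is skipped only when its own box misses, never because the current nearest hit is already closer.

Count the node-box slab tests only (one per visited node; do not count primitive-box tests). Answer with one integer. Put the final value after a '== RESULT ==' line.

Traverse from the root:
N0 x:[22/3,14] y:[-18,16] z:[35/3,24] -> hit [35/3,14], descend [1, 15]
  N1 x:[22/3,13] y:[-18,9] z:[18,24] -> miss, prune
  N15 x:[23/3,14] y:[-7,16] z:[35/3,49/3] -> hit [35/3,14], descend [14, 16]
    N14 x:[23/3,38/3] y:[4,16] z:[12,49/3] -> hit [12,38/3], descend [10, 12]
      N10 x:[10,38/3] y:[9,16] z:[12,49/3] -> hit [12,38/3], descend [3, 7]
        N3 x:[12,38/3] y:[11,16] z:[12,13] -> hit [12,38/3] leaf, test {P6@t=12}
        N7 x:[10,12] y:[9,12] z:[44/3,49/3] -> miss, prune
      N12 x:[23/3,26/3] y:[4,8] z:[43/3,46/3] -> miss, prune
    N16 x:[31/3,14] y:[-7,-2] z:[35/3,46/3] -> miss, prune

order=[0, 1, 15, 14, 10, 3, 7, 12, 16]  |boxes|=9  |leaves|=1  hit=P6

== RESULT ==
9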